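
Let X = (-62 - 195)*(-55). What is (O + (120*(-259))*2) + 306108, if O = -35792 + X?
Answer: 222291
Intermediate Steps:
X = 14135 (X = -257*(-55) = 14135)
O = -21657 (O = -35792 + 14135 = -21657)
(O + (120*(-259))*2) + 306108 = (-21657 + (120*(-259))*2) + 306108 = (-21657 - 31080*2) + 306108 = (-21657 - 62160) + 306108 = -83817 + 306108 = 222291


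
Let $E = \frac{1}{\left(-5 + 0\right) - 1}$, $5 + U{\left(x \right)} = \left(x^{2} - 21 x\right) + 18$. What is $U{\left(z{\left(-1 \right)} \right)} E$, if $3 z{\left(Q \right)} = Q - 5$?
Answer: $- \frac{59}{6} \approx -9.8333$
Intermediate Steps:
$z{\left(Q \right)} = - \frac{5}{3} + \frac{Q}{3}$ ($z{\left(Q \right)} = \frac{Q - 5}{3} = \frac{-5 + Q}{3} = - \frac{5}{3} + \frac{Q}{3}$)
$U{\left(x \right)} = 13 + x^{2} - 21 x$ ($U{\left(x \right)} = -5 + \left(\left(x^{2} - 21 x\right) + 18\right) = -5 + \left(18 + x^{2} - 21 x\right) = 13 + x^{2} - 21 x$)
$E = - \frac{1}{6}$ ($E = \frac{1}{-5 - 1} = \frac{1}{-6} = - \frac{1}{6} \approx -0.16667$)
$U{\left(z{\left(-1 \right)} \right)} E = \left(13 + \left(- \frac{5}{3} + \frac{1}{3} \left(-1\right)\right)^{2} - 21 \left(- \frac{5}{3} + \frac{1}{3} \left(-1\right)\right)\right) \left(- \frac{1}{6}\right) = \left(13 + \left(- \frac{5}{3} - \frac{1}{3}\right)^{2} - 21 \left(- \frac{5}{3} - \frac{1}{3}\right)\right) \left(- \frac{1}{6}\right) = \left(13 + \left(-2\right)^{2} - -42\right) \left(- \frac{1}{6}\right) = \left(13 + 4 + 42\right) \left(- \frac{1}{6}\right) = 59 \left(- \frac{1}{6}\right) = - \frac{59}{6}$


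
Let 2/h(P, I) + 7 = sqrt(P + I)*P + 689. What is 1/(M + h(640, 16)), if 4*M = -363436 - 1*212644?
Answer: -9657710298721/1390903437270909239 - 1280*sqrt(41)/1390903437270909239 ≈ -6.9435e-6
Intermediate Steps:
M = -144020 (M = (-363436 - 1*212644)/4 = (-363436 - 212644)/4 = (1/4)*(-576080) = -144020)
h(P, I) = 2/(682 + P*sqrt(I + P)) (h(P, I) = 2/(-7 + (sqrt(P + I)*P + 689)) = 2/(-7 + (sqrt(I + P)*P + 689)) = 2/(-7 + (P*sqrt(I + P) + 689)) = 2/(-7 + (689 + P*sqrt(I + P))) = 2/(682 + P*sqrt(I + P)))
1/(M + h(640, 16)) = 1/(-144020 + 2/(682 + 640*sqrt(16 + 640))) = 1/(-144020 + 2/(682 + 640*sqrt(656))) = 1/(-144020 + 2/(682 + 640*(4*sqrt(41)))) = 1/(-144020 + 2/(682 + 2560*sqrt(41)))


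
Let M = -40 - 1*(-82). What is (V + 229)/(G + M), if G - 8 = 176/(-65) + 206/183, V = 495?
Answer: 2152995/143983 ≈ 14.953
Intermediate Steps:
M = 42 (M = -40 + 82 = 42)
G = 76342/11895 (G = 8 + (176/(-65) + 206/183) = 8 + (176*(-1/65) + 206*(1/183)) = 8 + (-176/65 + 206/183) = 8 - 18818/11895 = 76342/11895 ≈ 6.4180)
(V + 229)/(G + M) = (495 + 229)/(76342/11895 + 42) = 724/(575932/11895) = 724*(11895/575932) = 2152995/143983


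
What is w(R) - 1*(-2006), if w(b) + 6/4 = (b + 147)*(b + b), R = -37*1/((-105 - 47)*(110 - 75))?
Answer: 28395017249/14151200 ≈ 2006.5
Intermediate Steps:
R = 37/5320 (R = -37/(35*(-152)) = -37/(-5320) = -37*(-1/5320) = 37/5320 ≈ 0.0069549)
w(b) = -3/2 + 2*b*(147 + b) (w(b) = -3/2 + (b + 147)*(b + b) = -3/2 + (147 + b)*(2*b) = -3/2 + 2*b*(147 + b))
w(R) - 1*(-2006) = (-3/2 + 2*(37/5320)² + 294*(37/5320)) - 1*(-2006) = (-3/2 + 2*(1369/28302400) + 777/380) + 2006 = (-3/2 + 1369/14151200 + 777/380) + 2006 = 7710049/14151200 + 2006 = 28395017249/14151200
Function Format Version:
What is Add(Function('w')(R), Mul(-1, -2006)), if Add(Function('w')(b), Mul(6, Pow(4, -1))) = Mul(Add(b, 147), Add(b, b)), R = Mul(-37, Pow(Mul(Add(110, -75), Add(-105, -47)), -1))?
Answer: Rational(28395017249, 14151200) ≈ 2006.5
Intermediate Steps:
R = Rational(37, 5320) (R = Mul(-37, Pow(Mul(35, -152), -1)) = Mul(-37, Pow(-5320, -1)) = Mul(-37, Rational(-1, 5320)) = Rational(37, 5320) ≈ 0.0069549)
Function('w')(b) = Add(Rational(-3, 2), Mul(2, b, Add(147, b))) (Function('w')(b) = Add(Rational(-3, 2), Mul(Add(b, 147), Add(b, b))) = Add(Rational(-3, 2), Mul(Add(147, b), Mul(2, b))) = Add(Rational(-3, 2), Mul(2, b, Add(147, b))))
Add(Function('w')(R), Mul(-1, -2006)) = Add(Add(Rational(-3, 2), Mul(2, Pow(Rational(37, 5320), 2)), Mul(294, Rational(37, 5320))), Mul(-1, -2006)) = Add(Add(Rational(-3, 2), Mul(2, Rational(1369, 28302400)), Rational(777, 380)), 2006) = Add(Add(Rational(-3, 2), Rational(1369, 14151200), Rational(777, 380)), 2006) = Add(Rational(7710049, 14151200), 2006) = Rational(28395017249, 14151200)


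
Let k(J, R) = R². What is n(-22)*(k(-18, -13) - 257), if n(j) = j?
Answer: 1936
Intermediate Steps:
n(-22)*(k(-18, -13) - 257) = -22*((-13)² - 257) = -22*(169 - 257) = -22*(-88) = 1936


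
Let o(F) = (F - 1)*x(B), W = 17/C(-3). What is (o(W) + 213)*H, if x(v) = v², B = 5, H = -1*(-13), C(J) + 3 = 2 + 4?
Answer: 12857/3 ≈ 4285.7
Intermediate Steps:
C(J) = 3 (C(J) = -3 + (2 + 4) = -3 + 6 = 3)
H = 13
W = 17/3 ≈ 5.6667
o(F) = -25 + 25*F (o(F) = (F - 1)*5² = (-1 + F)*25 = -25 + 25*F)
(o(W) + 213)*H = ((-25 + 25*(17/3)) + 213)*13 = ((-25 + 425/3) + 213)*13 = (350/3 + 213)*13 = (989/3)*13 = 12857/3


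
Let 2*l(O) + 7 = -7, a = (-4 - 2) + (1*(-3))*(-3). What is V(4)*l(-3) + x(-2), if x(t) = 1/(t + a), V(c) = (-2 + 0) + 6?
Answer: -27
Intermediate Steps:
a = 3 (a = -6 - 3*(-3) = -6 + 9 = 3)
l(O) = -7 (l(O) = -7/2 + (½)*(-7) = -7/2 - 7/2 = -7)
V(c) = 4 (V(c) = -2 + 6 = 4)
x(t) = 1/(3 + t) (x(t) = 1/(t + 3) = 1/(3 + t))
V(4)*l(-3) + x(-2) = 4*(-7) + 1/(3 - 2) = -28 + 1/1 = -28 + 1 = -27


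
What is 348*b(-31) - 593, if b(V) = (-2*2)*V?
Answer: 42559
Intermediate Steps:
b(V) = -4*V
348*b(-31) - 593 = 348*(-4*(-31)) - 593 = 348*124 - 593 = 43152 - 593 = 42559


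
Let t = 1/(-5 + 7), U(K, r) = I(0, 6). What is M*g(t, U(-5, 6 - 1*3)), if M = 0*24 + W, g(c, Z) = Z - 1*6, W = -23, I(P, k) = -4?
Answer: 230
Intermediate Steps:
U(K, r) = -4
t = ½ (t = 1/2 = ½ ≈ 0.50000)
g(c, Z) = -6 + Z (g(c, Z) = Z - 6 = -6 + Z)
M = -23 (M = 0*24 - 23 = 0 - 23 = -23)
M*g(t, U(-5, 6 - 1*3)) = -23*(-6 - 4) = -23*(-10) = 230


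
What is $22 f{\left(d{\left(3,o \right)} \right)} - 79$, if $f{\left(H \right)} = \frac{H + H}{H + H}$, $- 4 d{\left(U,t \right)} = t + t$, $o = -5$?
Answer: $-57$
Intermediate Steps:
$d{\left(U,t \right)} = - \frac{t}{2}$ ($d{\left(U,t \right)} = - \frac{t + t}{4} = - \frac{2 t}{4} = - \frac{t}{2}$)
$f{\left(H \right)} = 1$ ($f{\left(H \right)} = \frac{2 H}{2 H} = 2 H \frac{1}{2 H} = 1$)
$22 f{\left(d{\left(3,o \right)} \right)} - 79 = 22 \cdot 1 - 79 = 22 - 79 = -57$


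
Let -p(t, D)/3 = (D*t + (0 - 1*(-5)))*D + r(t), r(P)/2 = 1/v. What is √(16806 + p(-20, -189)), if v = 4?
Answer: √8651598/2 ≈ 1470.7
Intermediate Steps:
r(P) = ½ (r(P) = 2/4 = 2*(¼) = ½)
p(t, D) = -3/2 - 3*D*(5 + D*t) (p(t, D) = -3*((D*t + (0 - 1*(-5)))*D + ½) = -3*((D*t + (0 + 5))*D + ½) = -3*((D*t + 5)*D + ½) = -3*((5 + D*t)*D + ½) = -3*(D*(5 + D*t) + ½) = -3*(½ + D*(5 + D*t)) = -3/2 - 3*D*(5 + D*t))
√(16806 + p(-20, -189)) = √(16806 + (-3/2 - 15*(-189) - 3*(-20)*(-189)²)) = √(16806 + (-3/2 + 2835 - 3*(-20)*35721)) = √(16806 + (-3/2 + 2835 + 2143260)) = √(16806 + 4292187/2) = √(4325799/2) = √8651598/2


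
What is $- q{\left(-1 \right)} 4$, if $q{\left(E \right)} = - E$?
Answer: $-4$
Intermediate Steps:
$- q{\left(-1 \right)} 4 = - \left(-1\right) \left(-1\right) 4 = \left(-1\right) 1 \cdot 4 = \left(-1\right) 4 = -4$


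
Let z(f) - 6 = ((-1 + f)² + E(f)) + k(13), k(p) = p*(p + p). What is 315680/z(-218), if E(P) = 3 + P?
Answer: 31568/4809 ≈ 6.5644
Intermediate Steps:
k(p) = 2*p² (k(p) = p*(2*p) = 2*p²)
z(f) = 347 + f + (-1 + f)² (z(f) = 6 + (((-1 + f)² + (3 + f)) + 2*13²) = 6 + ((3 + f + (-1 + f)²) + 2*169) = 6 + ((3 + f + (-1 + f)²) + 338) = 6 + (341 + f + (-1 + f)²) = 347 + f + (-1 + f)²)
315680/z(-218) = 315680/(348 + (-218)² - 1*(-218)) = 315680/(348 + 47524 + 218) = 315680/48090 = 315680*(1/48090) = 31568/4809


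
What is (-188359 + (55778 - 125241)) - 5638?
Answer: -263460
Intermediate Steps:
(-188359 + (55778 - 125241)) - 5638 = (-188359 - 69463) - 5638 = -257822 - 5638 = -263460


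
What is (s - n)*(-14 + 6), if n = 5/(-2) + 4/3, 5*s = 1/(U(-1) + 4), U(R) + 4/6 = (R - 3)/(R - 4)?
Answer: -904/93 ≈ -9.7204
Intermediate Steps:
U(R) = -2/3 + (-3 + R)/(-4 + R) (U(R) = -2/3 + (R - 3)/(R - 4) = -2/3 + (-3 + R)/(-4 + R))
s = 3/62 (s = 1/(5*((-1 - 1)/(3*(-4 - 1)) + 4)) = 1/(5*((1/3)*(-2)/(-5) + 4)) = 1/(5*((1/3)*(-1/5)*(-2) + 4)) = 1/(5*(2/15 + 4)) = 1/(5*(62/15)) = (1/5)*(15/62) = 3/62 ≈ 0.048387)
n = -7/6 (n = 5*(-1/2) + 4*(1/3) = -5/2 + 4/3 = -7/6 ≈ -1.1667)
(s - n)*(-14 + 6) = (3/62 - 1*(-7/6))*(-14 + 6) = (3/62 + 7/6)*(-8) = (113/93)*(-8) = -904/93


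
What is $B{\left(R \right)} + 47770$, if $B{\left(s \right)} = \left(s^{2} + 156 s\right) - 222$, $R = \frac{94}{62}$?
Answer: $\frac{45923129}{961} \approx 47787.0$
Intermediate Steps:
$R = \frac{47}{31}$ ($R = 94 \cdot \frac{1}{62} = \frac{47}{31} \approx 1.5161$)
$B{\left(s \right)} = -222 + s^{2} + 156 s$
$B{\left(R \right)} + 47770 = \left(-222 + \left(\frac{47}{31}\right)^{2} + 156 \cdot \frac{47}{31}\right) + 47770 = \left(-222 + \frac{2209}{961} + \frac{7332}{31}\right) + 47770 = \frac{16159}{961} + 47770 = \frac{45923129}{961}$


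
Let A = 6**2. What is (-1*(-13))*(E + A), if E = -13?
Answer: 299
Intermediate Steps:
A = 36
(-1*(-13))*(E + A) = (-1*(-13))*(-13 + 36) = 13*23 = 299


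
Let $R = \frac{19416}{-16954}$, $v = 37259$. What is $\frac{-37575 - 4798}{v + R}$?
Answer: $- \frac{359195921}{315834835} \approx -1.1373$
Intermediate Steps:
$R = - \frac{9708}{8477}$ ($R = 19416 \left(- \frac{1}{16954}\right) = - \frac{9708}{8477} \approx -1.1452$)
$\frac{-37575 - 4798}{v + R} = \frac{-37575 - 4798}{37259 - \frac{9708}{8477}} = - \frac{42373}{\frac{315834835}{8477}} = \left(-42373\right) \frac{8477}{315834835} = - \frac{359195921}{315834835}$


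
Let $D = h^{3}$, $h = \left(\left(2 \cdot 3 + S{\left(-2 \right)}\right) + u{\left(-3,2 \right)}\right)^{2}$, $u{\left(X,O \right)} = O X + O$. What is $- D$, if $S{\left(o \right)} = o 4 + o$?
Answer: $-262144$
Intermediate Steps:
$S{\left(o \right)} = 5 o$ ($S{\left(o \right)} = 4 o + o = 5 o$)
$u{\left(X,O \right)} = O + O X$
$h = 64$ ($h = \left(\left(2 \cdot 3 + 5 \left(-2\right)\right) + 2 \left(1 - 3\right)\right)^{2} = \left(\left(6 - 10\right) + 2 \left(-2\right)\right)^{2} = \left(-4 - 4\right)^{2} = \left(-8\right)^{2} = 64$)
$D = 262144$ ($D = 64^{3} = 262144$)
$- D = \left(-1\right) 262144 = -262144$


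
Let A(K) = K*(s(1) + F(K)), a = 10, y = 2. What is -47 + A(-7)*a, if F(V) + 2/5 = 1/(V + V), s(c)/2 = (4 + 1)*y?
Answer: -1414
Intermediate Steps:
s(c) = 20 (s(c) = 2*((4 + 1)*2) = 2*(5*2) = 2*10 = 20)
F(V) = -⅖ + 1/(2*V) (F(V) = -⅖ + 1/(V + V) = -⅖ + 1/(2*V))
A(K) = K*(20 + (5 - 4*K)/(10*K))
-47 + A(-7)*a = -47 + (½ + (98/5)*(-7))*10 = -47 + (½ - 686/5)*10 = -47 - 1367/10*10 = -47 - 1367 = -1414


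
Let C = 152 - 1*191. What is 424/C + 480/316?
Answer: -28816/3081 ≈ -9.3528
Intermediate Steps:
C = -39 (C = 152 - 191 = -39)
424/C + 480/316 = 424/(-39) + 480/316 = 424*(-1/39) + 480*(1/316) = -424/39 + 120/79 = -28816/3081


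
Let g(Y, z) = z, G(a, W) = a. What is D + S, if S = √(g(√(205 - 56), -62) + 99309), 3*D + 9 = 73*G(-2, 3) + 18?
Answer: -137/3 + √99247 ≈ 269.37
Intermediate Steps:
D = -137/3 (D = -3 + (73*(-2) + 18)/3 = -3 + (-146 + 18)/3 = -3 + (⅓)*(-128) = -3 - 128/3 = -137/3 ≈ -45.667)
S = √99247 (S = √(-62 + 99309) = √99247 ≈ 315.04)
D + S = -137/3 + √99247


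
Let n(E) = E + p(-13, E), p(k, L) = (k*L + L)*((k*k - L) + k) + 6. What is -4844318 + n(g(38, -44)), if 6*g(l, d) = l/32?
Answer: -1240238549/256 ≈ -4.8447e+6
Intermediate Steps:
p(k, L) = 6 + (L + L*k)*(k + k² - L) (p(k, L) = (L*k + L)*((k² - L) + k) + 6 = (L + L*k)*(k + k² - L) + 6 = 6 + (L + L*k)*(k + k² - L))
g(l, d) = l/192 (g(l, d) = (l/32)/6 = l/192)
n(E) = 6 - 1871*E + 12*E² (n(E) = E + (6 - E² + E*(-13) + E*(-13)³ - 1*(-13)*E² + 2*E*(-13)²) = E + (6 - E² - 13*E + E*(-2197) + 13*E² + 2*E*169) = E + (6 - E² - 13*E - 2197*E + 13*E² + 338*E) = E + (6 - 1872*E + 12*E²) = 6 - 1871*E + 12*E²)
-4844318 + n(g(38, -44)) = -4844318 + (6 - 1871*38/192 + 12*((1/192)*38)²) = -4844318 + (6 - 1871*19/96 + 12*(19/96)²) = -4844318 + (6 - 35549/96 + 12*(361/9216)) = -4844318 + (6 - 35549/96 + 361/768) = -4844318 - 93141/256 = -1240238549/256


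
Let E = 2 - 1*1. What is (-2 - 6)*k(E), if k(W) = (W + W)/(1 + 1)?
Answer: -8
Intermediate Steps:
E = 1 (E = 2 - 1 = 1)
k(W) = W (k(W) = (2*W)/2 = (2*W)*(½) = W)
(-2 - 6)*k(E) = (-2 - 6)*1 = -8*1 = -8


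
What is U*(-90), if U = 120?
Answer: -10800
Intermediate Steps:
U*(-90) = 120*(-90) = -10800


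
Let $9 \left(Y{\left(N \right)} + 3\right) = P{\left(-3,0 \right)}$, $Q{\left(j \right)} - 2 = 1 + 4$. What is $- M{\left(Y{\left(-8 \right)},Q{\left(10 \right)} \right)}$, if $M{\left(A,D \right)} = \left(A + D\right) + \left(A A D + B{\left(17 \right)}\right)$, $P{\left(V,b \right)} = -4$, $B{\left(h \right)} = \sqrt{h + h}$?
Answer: $- \frac{7015}{81} - \sqrt{34} \approx -92.436$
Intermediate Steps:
$B{\left(h \right)} = \sqrt{2} \sqrt{h}$ ($B{\left(h \right)} = \sqrt{2 h} = \sqrt{2} \sqrt{h}$)
$Q{\left(j \right)} = 7$ ($Q{\left(j \right)} = 2 + \left(1 + 4\right) = 2 + 5 = 7$)
$Y{\left(N \right)} = - \frac{31}{9}$ ($Y{\left(N \right)} = -3 + \frac{1}{9} \left(-4\right) = -3 - \frac{4}{9} = - \frac{31}{9}$)
$M{\left(A,D \right)} = A + D + \sqrt{34} + D A^{2}$ ($M{\left(A,D \right)} = \left(A + D\right) + \left(A A D + \sqrt{2} \sqrt{17}\right) = \left(A + D\right) + \left(A^{2} D + \sqrt{34}\right) = \left(A + D\right) + \left(D A^{2} + \sqrt{34}\right) = \left(A + D\right) + \left(\sqrt{34} + D A^{2}\right) = A + D + \sqrt{34} + D A^{2}$)
$- M{\left(Y{\left(-8 \right)},Q{\left(10 \right)} \right)} = - (- \frac{31}{9} + 7 + \sqrt{34} + 7 \left(- \frac{31}{9}\right)^{2}) = - (- \frac{31}{9} + 7 + \sqrt{34} + 7 \cdot \frac{961}{81}) = - (- \frac{31}{9} + 7 + \sqrt{34} + \frac{6727}{81}) = - (\frac{7015}{81} + \sqrt{34}) = - \frac{7015}{81} - \sqrt{34}$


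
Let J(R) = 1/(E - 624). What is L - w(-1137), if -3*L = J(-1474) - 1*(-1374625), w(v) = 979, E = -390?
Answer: -1396847867/3042 ≈ -4.5919e+5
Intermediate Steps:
J(R) = -1/1014 (J(R) = 1/(-390 - 624) = 1/(-1014) = -1/1014)
L = -1393869749/3042 (L = -(-1/1014 - 1*(-1374625))/3 = -(-1/1014 + 1374625)/3 = -⅓*1393869749/1014 = -1393869749/3042 ≈ -4.5821e+5)
L - w(-1137) = -1393869749/3042 - 1*979 = -1393869749/3042 - 979 = -1396847867/3042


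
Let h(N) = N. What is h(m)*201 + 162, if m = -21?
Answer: -4059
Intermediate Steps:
h(m)*201 + 162 = -21*201 + 162 = -4221 + 162 = -4059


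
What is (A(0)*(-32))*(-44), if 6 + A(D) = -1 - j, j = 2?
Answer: -12672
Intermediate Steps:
A(D) = -9 (A(D) = -6 + (-1 - 1*2) = -6 + (-1 - 2) = -6 - 3 = -9)
(A(0)*(-32))*(-44) = -9*(-32)*(-44) = 288*(-44) = -12672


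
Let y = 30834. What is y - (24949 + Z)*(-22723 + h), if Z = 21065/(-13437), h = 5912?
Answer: 5635775007986/13437 ≈ 4.1942e+8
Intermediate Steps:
Z = -21065/13437 (Z = 21065*(-1/13437) = -21065/13437 ≈ -1.5677)
y - (24949 + Z)*(-22723 + h) = 30834 - (24949 - 21065/13437)*(-22723 + 5912) = 30834 - 335218648*(-16811)/13437 = 30834 - 1*(-5635360691528/13437) = 30834 + 5635360691528/13437 = 5635775007986/13437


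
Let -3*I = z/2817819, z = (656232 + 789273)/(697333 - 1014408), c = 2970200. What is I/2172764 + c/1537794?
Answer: 7118497323839130940879/3685537160330774291180 ≈ 1.9315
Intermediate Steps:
z = -289101/63415 (z = 1445505/(-317075) = 1445505*(-1/317075) = -289101/63415 ≈ -4.5589)
I = 96367/178691991885 (I = -(-96367)/(63415*2817819) = -⅓*(-96367/59563997295) = 96367/178691991885 ≈ 5.3929e-7)
I/2172764 + c/1537794 = (96367/178691991885)/2172764 + 2970200/1537794 = (96367/178691991885)*(1/2172764) + 2970200*(1/1537794) = 96367/388255527056020140 + 1485100/768897 = 7118497323839130940879/3685537160330774291180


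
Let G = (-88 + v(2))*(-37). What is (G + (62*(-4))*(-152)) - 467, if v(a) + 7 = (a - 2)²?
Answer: 40744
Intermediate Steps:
v(a) = -7 + (-2 + a)² (v(a) = -7 + (a - 2)² = -7 + (-2 + a)²)
G = 3515 (G = (-88 + (-7 + (-2 + 2)²))*(-37) = (-88 + (-7 + 0²))*(-37) = (-88 + (-7 + 0))*(-37) = (-88 - 7)*(-37) = -95*(-37) = 3515)
(G + (62*(-4))*(-152)) - 467 = (3515 + (62*(-4))*(-152)) - 467 = (3515 - 248*(-152)) - 467 = (3515 + 37696) - 467 = 41211 - 467 = 40744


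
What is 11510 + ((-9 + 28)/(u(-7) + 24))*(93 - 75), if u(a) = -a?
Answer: 357152/31 ≈ 11521.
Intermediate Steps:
11510 + ((-9 + 28)/(u(-7) + 24))*(93 - 75) = 11510 + ((-9 + 28)/(-1*(-7) + 24))*(93 - 75) = 11510 + (19/(7 + 24))*18 = 11510 + (19/31)*18 = 11510 + 342/31 = 357152/31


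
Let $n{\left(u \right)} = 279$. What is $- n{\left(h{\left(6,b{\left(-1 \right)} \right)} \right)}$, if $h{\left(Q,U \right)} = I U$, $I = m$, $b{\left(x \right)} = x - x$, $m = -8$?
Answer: $-279$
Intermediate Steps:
$b{\left(x \right)} = 0$
$I = -8$
$h{\left(Q,U \right)} = - 8 U$
$- n{\left(h{\left(6,b{\left(-1 \right)} \right)} \right)} = \left(-1\right) 279 = -279$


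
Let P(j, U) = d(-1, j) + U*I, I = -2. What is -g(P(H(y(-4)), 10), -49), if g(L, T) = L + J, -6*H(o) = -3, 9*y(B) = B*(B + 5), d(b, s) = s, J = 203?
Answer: -367/2 ≈ -183.50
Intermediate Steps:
y(B) = B*(5 + B)/9 (y(B) = (B*(B + 5))/9 = (B*(5 + B))/9 = B*(5 + B)/9)
H(o) = ½ (H(o) = -⅙*(-3) = ½)
P(j, U) = j - 2*U (P(j, U) = j + U*(-2) = j - 2*U)
g(L, T) = 203 + L (g(L, T) = L + 203 = 203 + L)
-g(P(H(y(-4)), 10), -49) = -(203 + (½ - 2*10)) = -(203 + (½ - 20)) = -(203 - 39/2) = -1*367/2 = -367/2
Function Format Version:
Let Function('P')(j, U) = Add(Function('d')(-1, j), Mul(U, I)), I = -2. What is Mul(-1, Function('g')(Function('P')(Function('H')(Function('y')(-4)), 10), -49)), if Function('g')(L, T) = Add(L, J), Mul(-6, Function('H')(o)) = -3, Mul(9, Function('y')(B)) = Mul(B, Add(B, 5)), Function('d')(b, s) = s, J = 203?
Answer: Rational(-367, 2) ≈ -183.50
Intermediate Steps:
Function('y')(B) = Mul(Rational(1, 9), B, Add(5, B)) (Function('y')(B) = Mul(Rational(1, 9), Mul(B, Add(B, 5))) = Mul(Rational(1, 9), Mul(B, Add(5, B))) = Mul(Rational(1, 9), B, Add(5, B)))
Function('H')(o) = Rational(1, 2) (Function('H')(o) = Mul(Rational(-1, 6), -3) = Rational(1, 2))
Function('P')(j, U) = Add(j, Mul(-2, U)) (Function('P')(j, U) = Add(j, Mul(U, -2)) = Add(j, Mul(-2, U)))
Function('g')(L, T) = Add(203, L) (Function('g')(L, T) = Add(L, 203) = Add(203, L))
Mul(-1, Function('g')(Function('P')(Function('H')(Function('y')(-4)), 10), -49)) = Mul(-1, Add(203, Add(Rational(1, 2), Mul(-2, 10)))) = Mul(-1, Add(203, Add(Rational(1, 2), -20))) = Mul(-1, Add(203, Rational(-39, 2))) = Mul(-1, Rational(367, 2)) = Rational(-367, 2)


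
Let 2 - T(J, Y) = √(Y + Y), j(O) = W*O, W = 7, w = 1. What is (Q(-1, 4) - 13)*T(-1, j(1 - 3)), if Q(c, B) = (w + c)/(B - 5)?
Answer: -26 + 26*I*√7 ≈ -26.0 + 68.79*I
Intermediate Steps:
Q(c, B) = (1 + c)/(-5 + B) (Q(c, B) = (1 + c)/(B - 5) = (1 + c)/(-5 + B))
j(O) = 7*O
T(J, Y) = 2 - √2*√Y (T(J, Y) = 2 - √(Y + Y) = 2 - √(2*Y) = 2 - √2*√Y)
(Q(-1, 4) - 13)*T(-1, j(1 - 3)) = ((1 - 1)/(-5 + 4) - 13)*(2 - √2*√(7*(1 - 3))) = (0/(-1) - 13)*(2 - √2*√(7*(-2))) = (-1*0 - 13)*(2 - √2*√(-14)) = (0 - 13)*(2 - √2*I*√14) = -13*(2 - 2*I*√7) = -26 + 26*I*√7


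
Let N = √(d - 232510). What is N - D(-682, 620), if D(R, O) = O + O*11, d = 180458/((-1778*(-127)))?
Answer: -7440 + I*√183756904107/889 ≈ -7440.0 + 482.19*I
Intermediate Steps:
d = 90229/112903 (d = 180458/225806 = 180458*(1/225806) = 90229/112903 ≈ 0.79917)
D(R, O) = 12*O (D(R, O) = O + 11*O = 12*O)
N = I*√183756904107/889 (N = √(90229/112903 - 232510) = √(-26250986301/112903) = I*√183756904107/889 ≈ 482.19*I)
N - D(-682, 620) = I*√183756904107/889 - 12*620 = I*√183756904107/889 - 1*7440 = I*√183756904107/889 - 7440 = -7440 + I*√183756904107/889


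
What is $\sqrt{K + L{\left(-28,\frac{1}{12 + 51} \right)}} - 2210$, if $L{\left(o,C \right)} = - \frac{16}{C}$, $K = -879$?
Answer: $-2210 + i \sqrt{1887} \approx -2210.0 + 43.44 i$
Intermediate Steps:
$\sqrt{K + L{\left(-28,\frac{1}{12 + 51} \right)}} - 2210 = \sqrt{-879 - \frac{16}{\frac{1}{12 + 51}}} - 2210 = \sqrt{-879 - \frac{16}{\frac{1}{63}}} - 2210 = \sqrt{-879 - 16 \frac{1}{\frac{1}{63}}} - 2210 = \sqrt{-879 - 1008} - 2210 = \sqrt{-1887} - 2210 = i \sqrt{1887} - 2210 = -2210 + i \sqrt{1887}$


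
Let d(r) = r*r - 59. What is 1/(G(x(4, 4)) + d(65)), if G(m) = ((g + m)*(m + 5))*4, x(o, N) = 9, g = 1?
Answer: 1/4726 ≈ 0.00021160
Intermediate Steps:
G(m) = 4*(1 + m)*(5 + m) (G(m) = ((1 + m)*(m + 5))*4 = ((1 + m)*(5 + m))*4 = 4*(1 + m)*(5 + m))
d(r) = -59 + r**2 (d(r) = r**2 - 59 = -59 + r**2)
1/(G(x(4, 4)) + d(65)) = 1/((20 + 4*9**2 + 24*9) + (-59 + 65**2)) = 1/((20 + 4*81 + 216) + (-59 + 4225)) = 1/((20 + 324 + 216) + 4166) = 1/(560 + 4166) = 1/4726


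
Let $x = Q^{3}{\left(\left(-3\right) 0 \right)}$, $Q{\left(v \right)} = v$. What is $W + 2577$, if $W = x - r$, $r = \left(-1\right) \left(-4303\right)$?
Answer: $-1726$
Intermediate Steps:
$r = 4303$
$x = 0$ ($x = \left(\left(-3\right) 0\right)^{3} = 0^{3} = 0$)
$W = -4303$ ($W = 0 - 4303 = -4303$)
$W + 2577 = -4303 + 2577 = -1726$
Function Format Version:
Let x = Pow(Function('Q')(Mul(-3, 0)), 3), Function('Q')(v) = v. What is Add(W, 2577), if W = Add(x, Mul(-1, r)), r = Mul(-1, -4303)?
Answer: -1726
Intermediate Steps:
r = 4303
x = 0 (x = Pow(Mul(-3, 0), 3) = Pow(0, 3) = 0)
W = -4303 (W = Add(0, Mul(-1, 4303)) = Add(0, -4303) = -4303)
Add(W, 2577) = Add(-4303, 2577) = -1726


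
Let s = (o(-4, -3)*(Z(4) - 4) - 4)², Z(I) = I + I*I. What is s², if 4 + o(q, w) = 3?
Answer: 160000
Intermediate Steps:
o(q, w) = -1 (o(q, w) = -4 + 3 = -1)
Z(I) = I + I²
s = 400 (s = (-(4*(1 + 4) - 4) - 4)² = (-(4*5 - 4) - 4)² = (-(20 - 4) - 4)² = (-1*16 - 4)² = (-16 - 4)² = (-20)² = 400)
s² = 400² = 160000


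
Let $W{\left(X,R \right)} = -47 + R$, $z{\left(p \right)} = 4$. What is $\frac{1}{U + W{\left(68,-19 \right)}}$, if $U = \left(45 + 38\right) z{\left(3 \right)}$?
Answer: $\frac{1}{266} \approx 0.0037594$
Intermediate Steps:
$U = 332$ ($U = \left(45 + 38\right) 4 = 83 \cdot 4 = 332$)
$\frac{1}{U + W{\left(68,-19 \right)}} = \frac{1}{332 - 66} = \frac{1}{266}$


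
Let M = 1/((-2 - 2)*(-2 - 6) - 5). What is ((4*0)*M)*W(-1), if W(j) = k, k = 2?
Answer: 0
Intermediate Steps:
W(j) = 2
M = 1/27 (M = 1/(-4*(-8) - 5) = 1/(32 - 5) = 1/27 ≈ 0.037037)
((4*0)*M)*W(-1) = ((4*0)*(1/27))*2 = (0*(1/27))*2 = 0*2 = 0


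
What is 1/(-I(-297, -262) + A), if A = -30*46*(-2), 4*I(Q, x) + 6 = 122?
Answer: 1/2731 ≈ 0.00036617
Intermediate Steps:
I(Q, x) = 29 (I(Q, x) = -3/2 + (1/4)*122 = -3/2 + 61/2 = 29)
A = 2760 (A = -1380*(-2) = 2760)
1/(-I(-297, -262) + A) = 1/(-1*29 + 2760) = 1/(-29 + 2760) = 1/2731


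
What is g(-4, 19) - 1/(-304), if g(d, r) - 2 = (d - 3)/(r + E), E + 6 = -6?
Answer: 305/304 ≈ 1.0033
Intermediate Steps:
E = -12 (E = -6 - 6 = -12)
g(d, r) = 2 + (-3 + d)/(-12 + r) (g(d, r) = 2 + (d - 3)/(r - 12) = 2 + (-3 + d)/(-12 + r))
g(-4, 19) - 1/(-304) = (-27 - 4 + 2*19)/(-12 + 19) - 1/(-304) = (-27 - 4 + 38)/7 - 1*(-1/304) = (1/7)*7 + 1/304 = 1 + 1/304 = 305/304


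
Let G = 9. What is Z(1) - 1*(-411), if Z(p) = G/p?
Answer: 420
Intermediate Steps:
Z(p) = 9/p
Z(1) - 1*(-411) = 9/1 - 1*(-411) = 9*1 + 411 = 9 + 411 = 420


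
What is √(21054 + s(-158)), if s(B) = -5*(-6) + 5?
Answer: √21089 ≈ 145.22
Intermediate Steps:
s(B) = 35 (s(B) = 30 + 5 = 35)
√(21054 + s(-158)) = √(21054 + 35) = √21089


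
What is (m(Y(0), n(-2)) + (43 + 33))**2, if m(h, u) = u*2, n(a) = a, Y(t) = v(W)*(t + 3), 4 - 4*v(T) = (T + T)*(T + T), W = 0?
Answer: 5184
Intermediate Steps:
v(T) = 1 - T**2 (v(T) = 1 - (T + T)*(T + T)/4 = 1 - 2*T*2*T/4 = 1 - T**2)
Y(t) = 3 + t (Y(t) = (1 - 1*0**2)*(t + 3) = (1 - 1*0)*(3 + t) = (1 + 0)*(3 + t) = 1*(3 + t) = 3 + t)
m(h, u) = 2*u
(m(Y(0), n(-2)) + (43 + 33))**2 = (2*(-2) + (43 + 33))**2 = (-4 + 76)**2 = 72**2 = 5184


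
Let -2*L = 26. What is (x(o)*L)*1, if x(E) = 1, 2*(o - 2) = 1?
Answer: -13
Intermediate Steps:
L = -13 (L = -1/2*26 = -13)
o = 5/2 (o = 2 + (1/2)*1 = 2 + 1/2 = 5/2 ≈ 2.5000)
(x(o)*L)*1 = (1*(-13))*1 = -13*1 = -13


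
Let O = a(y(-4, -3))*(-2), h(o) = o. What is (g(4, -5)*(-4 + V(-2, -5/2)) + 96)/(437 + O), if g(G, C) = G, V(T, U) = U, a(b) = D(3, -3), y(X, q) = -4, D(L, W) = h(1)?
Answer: 14/87 ≈ 0.16092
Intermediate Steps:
D(L, W) = 1
a(b) = 1
O = -2 (O = 1*(-2) = -2)
(g(4, -5)*(-4 + V(-2, -5/2)) + 96)/(437 + O) = (4*(-4 - 5/2) + 96)/(437 - 2) = (4*(-4 - 5*½) + 96)/435 = (4*(-4 - 5/2) + 96)*(1/435) = (4*(-13/2) + 96)*(1/435) = (-26 + 96)*(1/435) = 70*(1/435) = 14/87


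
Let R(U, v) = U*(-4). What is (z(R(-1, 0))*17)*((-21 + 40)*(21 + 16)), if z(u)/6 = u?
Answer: 286824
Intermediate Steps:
R(U, v) = -4*U
z(u) = 6*u
(z(R(-1, 0))*17)*((-21 + 40)*(21 + 16)) = ((6*(-4*(-1)))*17)*((-21 + 40)*(21 + 16)) = ((6*4)*17)*(19*37) = (24*17)*703 = 408*703 = 286824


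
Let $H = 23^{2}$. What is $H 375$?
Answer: $198375$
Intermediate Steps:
$H = 529$
$H 375 = 529 \cdot 375 = 198375$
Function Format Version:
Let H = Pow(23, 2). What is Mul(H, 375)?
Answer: 198375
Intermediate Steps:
H = 529
Mul(H, 375) = Mul(529, 375) = 198375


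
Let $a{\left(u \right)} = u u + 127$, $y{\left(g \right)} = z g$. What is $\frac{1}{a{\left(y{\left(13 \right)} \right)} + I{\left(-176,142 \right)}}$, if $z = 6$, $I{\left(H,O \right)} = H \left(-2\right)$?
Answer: $\frac{1}{6563} \approx 0.00015237$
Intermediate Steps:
$I{\left(H,O \right)} = - 2 H$
$y{\left(g \right)} = 6 g$
$a{\left(u \right)} = 127 + u^{2}$ ($a{\left(u \right)} = u^{2} + 127 = 127 + u^{2}$)
$\frac{1}{a{\left(y{\left(13 \right)} \right)} + I{\left(-176,142 \right)}} = \frac{1}{\left(127 + \left(6 \cdot 13\right)^{2}\right) - -352} = \frac{1}{\left(127 + 78^{2}\right) + 352} = \frac{1}{\left(127 + 6084\right) + 352} = \frac{1}{6211 + 352} = \frac{1}{6563}$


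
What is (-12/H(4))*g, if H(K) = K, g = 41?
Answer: -123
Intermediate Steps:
(-12/H(4))*g = -12/4*41 = -12*1/4*41 = -3*41 = -123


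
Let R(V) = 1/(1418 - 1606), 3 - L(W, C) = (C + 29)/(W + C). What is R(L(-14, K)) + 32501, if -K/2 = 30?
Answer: 6110187/188 ≈ 32501.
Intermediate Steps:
K = -60 (K = -2*30 = -60)
L(W, C) = 3 - (29 + C)/(C + W) (L(W, C) = 3 - (C + 29)/(W + C) = 3 - (29 + C)/(C + W))
R(V) = -1/188 (R(V) = 1/(-188) = -1/188)
R(L(-14, K)) + 32501 = -1/188 + 32501 = 6110187/188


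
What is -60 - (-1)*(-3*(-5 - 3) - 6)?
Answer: -42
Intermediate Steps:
-60 - (-1)*(-3*(-5 - 3) - 6) = -60 - (-1)*(-3*(-8) - 6) = -60 - (-1)*(24 - 6) = -60 - (-1)*18 = -60 - 1*(-18) = -60 + 18 = -42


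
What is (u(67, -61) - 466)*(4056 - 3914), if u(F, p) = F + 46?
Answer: -50126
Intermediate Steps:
u(F, p) = 46 + F
(u(67, -61) - 466)*(4056 - 3914) = ((46 + 67) - 466)*(4056 - 3914) = (113 - 466)*142 = -353*142 = -50126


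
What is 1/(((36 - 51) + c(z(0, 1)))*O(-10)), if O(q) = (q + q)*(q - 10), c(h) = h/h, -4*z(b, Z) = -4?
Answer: -1/5600 ≈ -0.00017857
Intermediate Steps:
z(b, Z) = 1 (z(b, Z) = -¼*(-4) = 1)
c(h) = 1
O(q) = 2*q*(-10 + q) (O(q) = (2*q)*(-10 + q) = 2*q*(-10 + q))
1/(((36 - 51) + c(z(0, 1)))*O(-10)) = 1/(((36 - 51) + 1)*(2*(-10)*(-10 - 10))) = 1/((-15 + 1)*(2*(-10)*(-20))) = 1/(-14*400) = 1/(-5600) = -1/5600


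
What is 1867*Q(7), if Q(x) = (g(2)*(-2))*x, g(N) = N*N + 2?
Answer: -156828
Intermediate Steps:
g(N) = 2 + N² (g(N) = N² + 2 = 2 + N²)
Q(x) = -12*x (Q(x) = ((2 + 2²)*(-2))*x = ((2 + 4)*(-2))*x = (6*(-2))*x = -12*x)
1867*Q(7) = 1867*(-12*7) = 1867*(-84) = -156828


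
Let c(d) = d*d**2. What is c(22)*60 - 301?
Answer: 638579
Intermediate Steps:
c(d) = d**3
c(22)*60 - 301 = 22**3*60 - 301 = 10648*60 - 301 = 638880 - 301 = 638579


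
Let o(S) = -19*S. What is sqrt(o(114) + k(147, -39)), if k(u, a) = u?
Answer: I*sqrt(2019) ≈ 44.933*I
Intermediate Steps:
sqrt(o(114) + k(147, -39)) = sqrt(-19*114 + 147) = sqrt(-2166 + 147) = sqrt(-2019) = I*sqrt(2019)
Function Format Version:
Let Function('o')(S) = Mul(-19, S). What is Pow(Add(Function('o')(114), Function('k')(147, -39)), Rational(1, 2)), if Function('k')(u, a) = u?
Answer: Mul(I, Pow(2019, Rational(1, 2))) ≈ Mul(44.933, I)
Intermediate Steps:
Pow(Add(Function('o')(114), Function('k')(147, -39)), Rational(1, 2)) = Pow(Add(Mul(-19, 114), 147), Rational(1, 2)) = Pow(Add(-2166, 147), Rational(1, 2)) = Pow(-2019, Rational(1, 2)) = Mul(I, Pow(2019, Rational(1, 2)))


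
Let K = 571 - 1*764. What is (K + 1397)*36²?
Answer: 1560384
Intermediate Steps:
K = -193 (K = 571 - 764 = -193)
(K + 1397)*36² = (-193 + 1397)*36² = 1204*1296 = 1560384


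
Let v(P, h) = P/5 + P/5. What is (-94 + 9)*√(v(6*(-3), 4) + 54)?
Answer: -51*√130 ≈ -581.49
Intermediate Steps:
v(P, h) = 2*P/5 (v(P, h) = P*(⅕) + P*(⅕) = P/5 + P/5 = 2*P/5)
(-94 + 9)*√(v(6*(-3), 4) + 54) = (-94 + 9)*√(2*(6*(-3))/5 + 54) = -85*√((⅖)*(-18) + 54) = -85*√(-36/5 + 54) = -51*√130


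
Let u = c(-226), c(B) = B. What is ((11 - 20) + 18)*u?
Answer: -2034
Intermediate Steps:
u = -226
((11 - 20) + 18)*u = ((11 - 20) + 18)*(-226) = (-9 + 18)*(-226) = 9*(-226) = -2034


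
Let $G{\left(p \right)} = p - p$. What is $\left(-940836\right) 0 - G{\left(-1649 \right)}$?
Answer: $0$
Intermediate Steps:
$G{\left(p \right)} = 0$
$\left(-940836\right) 0 - G{\left(-1649 \right)} = \left(-940836\right) 0 - 0 = 0 + 0 = 0$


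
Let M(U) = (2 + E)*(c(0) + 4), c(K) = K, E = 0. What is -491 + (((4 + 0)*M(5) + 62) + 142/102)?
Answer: -20176/51 ≈ -395.61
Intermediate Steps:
M(U) = 8 (M(U) = (2 + 0)*(0 + 4) = 2*4 = 8)
-491 + (((4 + 0)*M(5) + 62) + 142/102) = -491 + (((4 + 0)*8 + 62) + 142/102) = -491 + ((4*8 + 62) + 142*(1/102)) = -491 + ((32 + 62) + 71/51) = -491 + (94 + 71/51) = -491 + 4865/51 = -20176/51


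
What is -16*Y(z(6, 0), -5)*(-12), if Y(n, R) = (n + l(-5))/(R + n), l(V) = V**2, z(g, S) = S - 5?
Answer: -384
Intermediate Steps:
z(g, S) = -5 + S
Y(n, R) = (25 + n)/(R + n) (Y(n, R) = (n + (-5)**2)/(R + n) = (n + 25)/(R + n) = (25 + n)/(R + n))
-16*Y(z(6, 0), -5)*(-12) = -16*(25 + (-5 + 0))/(-5 + (-5 + 0))*(-12) = -16*(25 - 5)/(-5 - 5)*(-12) = -16*20/(-10)*(-12) = -(-8)*20/5*(-12) = -16*(-2)*(-12) = 32*(-12) = -384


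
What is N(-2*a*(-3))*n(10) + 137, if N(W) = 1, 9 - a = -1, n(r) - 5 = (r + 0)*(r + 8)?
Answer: 322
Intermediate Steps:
n(r) = 5 + r*(8 + r) (n(r) = 5 + (r + 0)*(r + 8) = 5 + r*(8 + r))
a = 10 (a = 9 - 1*(-1) = 9 + 1 = 10)
N(-2*a*(-3))*n(10) + 137 = 1*(5 + 10² + 8*10) + 137 = 1*(5 + 100 + 80) + 137 = 1*185 + 137 = 185 + 137 = 322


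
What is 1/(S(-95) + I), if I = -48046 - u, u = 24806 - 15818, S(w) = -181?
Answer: -1/57215 ≈ -1.7478e-5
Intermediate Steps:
u = 8988
I = -57034 (I = -48046 - 1*8988 = -48046 - 8988 = -57034)
1/(S(-95) + I) = 1/(-181 - 57034) = 1/(-57215) = -1/57215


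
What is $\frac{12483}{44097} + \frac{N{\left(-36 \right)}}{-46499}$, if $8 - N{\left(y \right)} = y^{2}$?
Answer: $\frac{212414651}{683488801} \approx 0.31078$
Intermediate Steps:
$N{\left(y \right)} = 8 - y^{2}$
$\frac{12483}{44097} + \frac{N{\left(-36 \right)}}{-46499} = \frac{12483}{44097} + \frac{8 - \left(-36\right)^{2}}{-46499} = 12483 \cdot \frac{1}{44097} + \left(8 - 1296\right) \left(- \frac{1}{46499}\right) = \frac{4161}{14699} + \left(8 - 1296\right) \left(- \frac{1}{46499}\right) = \frac{4161}{14699} - - \frac{1288}{46499} = \frac{4161}{14699} + \frac{1288}{46499} = \frac{212414651}{683488801}$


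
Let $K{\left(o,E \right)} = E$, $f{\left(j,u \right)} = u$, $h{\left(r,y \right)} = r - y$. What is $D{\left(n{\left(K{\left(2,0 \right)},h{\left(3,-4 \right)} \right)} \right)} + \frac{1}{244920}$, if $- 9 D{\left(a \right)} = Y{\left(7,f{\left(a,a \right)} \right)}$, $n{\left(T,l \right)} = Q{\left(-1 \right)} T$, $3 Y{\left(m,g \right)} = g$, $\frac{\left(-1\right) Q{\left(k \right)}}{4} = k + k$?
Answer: $\frac{1}{244920} \approx 4.083 \cdot 10^{-6}$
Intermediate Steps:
$Q{\left(k \right)} = - 8 k$ ($Q{\left(k \right)} = - 4 \left(k + k\right) = - 4 \cdot 2 k = - 8 k$)
$Y{\left(m,g \right)} = \frac{g}{3}$
$n{\left(T,l \right)} = 8 T$ ($n{\left(T,l \right)} = \left(-8\right) \left(-1\right) T = 8 T$)
$D{\left(a \right)} = - \frac{a}{27}$ ($D{\left(a \right)} = - \frac{\frac{1}{3} a}{9} = - \frac{a}{27}$)
$D{\left(n{\left(K{\left(2,0 \right)},h{\left(3,-4 \right)} \right)} \right)} + \frac{1}{244920} = - \frac{8 \cdot 0}{27} + \frac{1}{244920} = \left(- \frac{1}{27}\right) 0 + \frac{1}{244920} = 0 + \frac{1}{244920} = \frac{1}{244920}$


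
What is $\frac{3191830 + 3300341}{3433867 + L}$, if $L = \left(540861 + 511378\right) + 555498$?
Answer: $\frac{6492171}{5041604} \approx 1.2877$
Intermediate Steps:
$L = 1607737$ ($L = 1052239 + 555498 = 1607737$)
$\frac{3191830 + 3300341}{3433867 + L} = \frac{3191830 + 3300341}{3433867 + 1607737} = \frac{6492171}{5041604}$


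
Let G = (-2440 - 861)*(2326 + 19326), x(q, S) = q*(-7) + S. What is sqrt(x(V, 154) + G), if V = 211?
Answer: 5*I*sqrt(2858983) ≈ 8454.3*I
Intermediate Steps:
x(q, S) = S - 7*q (x(q, S) = -7*q + S = S - 7*q)
G = -71473252 (G = -3301*21652 = -71473252)
sqrt(x(V, 154) + G) = sqrt((154 - 7*211) - 71473252) = sqrt((154 - 1477) - 71473252) = sqrt(-1323 - 71473252) = sqrt(-71474575) = 5*I*sqrt(2858983)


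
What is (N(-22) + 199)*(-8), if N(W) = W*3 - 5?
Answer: -1024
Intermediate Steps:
N(W) = -5 + 3*W (N(W) = 3*W - 5 = -5 + 3*W)
(N(-22) + 199)*(-8) = ((-5 + 3*(-22)) + 199)*(-8) = ((-5 - 66) + 199)*(-8) = (-71 + 199)*(-8) = 128*(-8) = -1024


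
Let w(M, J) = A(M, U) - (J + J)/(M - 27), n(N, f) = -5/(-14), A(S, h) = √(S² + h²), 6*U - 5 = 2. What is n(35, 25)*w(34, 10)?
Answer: -50/49 + 5*√41665/84 ≈ 11.130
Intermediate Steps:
U = 7/6 (U = ⅚ + (⅙)*2 = ⅚ + ⅓ = 7/6 ≈ 1.1667)
n(N, f) = 5/14 (n(N, f) = -5*(-1/14) = 5/14)
w(M, J) = √(49/36 + M²) - 2*J/(-27 + M) (w(M, J) = √(M² + (7/6)²) - (J + J)/(M - 27) = √(M² + 49/36) - 2*J/(-27 + M) = √(49/36 + M²) - 2*J/(-27 + M))
n(35, 25)*w(34, 10) = 5*((-27*√(49 + 36*34²) - 12*10 + 34*√(49 + 36*34²))/(6*(-27 + 34)))/14 = 5*((⅙)*(-27*√(49 + 36*1156) - 120 + 34*√(49 + 36*1156))/7)/14 = 5*((⅙)*(⅐)*(-27*√(49 + 41616) - 120 + 34*√(49 + 41616)))/14 = 5*((⅙)*(⅐)*(-27*√41665 - 120 + 34*√41665))/14 = 5*((⅙)*(⅐)*(-120 + 7*√41665))/14 = 5*(-20/7 + √41665/6)/14 = -50/49 + 5*√41665/84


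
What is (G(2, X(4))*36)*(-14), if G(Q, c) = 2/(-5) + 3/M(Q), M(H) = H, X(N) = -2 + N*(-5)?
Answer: -2772/5 ≈ -554.40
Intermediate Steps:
X(N) = -2 - 5*N
G(Q, c) = -2/5 + 3/Q (G(Q, c) = 2/(-5) + 3/Q = 2*(-1/5) + 3/Q = -2/5 + 3/Q)
(G(2, X(4))*36)*(-14) = ((-2/5 + 3/2)*36)*(-14) = ((11/10)*36)*(-14) = (198/5)*(-14) = -2772/5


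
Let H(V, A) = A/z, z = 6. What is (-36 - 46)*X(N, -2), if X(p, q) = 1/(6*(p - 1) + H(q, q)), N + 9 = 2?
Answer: 246/145 ≈ 1.6966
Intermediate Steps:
N = -7 (N = -9 + 2 = -7)
H(V, A) = A/6
X(p, q) = 1/(-6 + 6*p + q/6) (X(p, q) = 1/(6*(p - 1) + q/6) = 1/(6*(-1 + p) + q/6) = 1/((-6 + 6*p) + q/6) = 1/(-6 + 6*p + q/6))
(-36 - 46)*X(N, -2) = (-36 - 46)*(6/(-36 - 2 + 36*(-7))) = -492/(-36 - 2 - 252) = -492/(-290) = -492*(-1)/290 = -82*(-3/145) = 246/145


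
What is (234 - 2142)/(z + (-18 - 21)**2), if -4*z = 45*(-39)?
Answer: -848/871 ≈ -0.97359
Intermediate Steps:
z = 1755/4 (z = -45*(-39)/4 = -1/4*(-1755) = 1755/4 ≈ 438.75)
(234 - 2142)/(z + (-18 - 21)**2) = (234 - 2142)/(1755/4 + (-18 - 21)**2) = -1908/(1755/4 + (-39)**2) = -1908/(1755/4 + 1521) = -1908/7839/4 = -1908*4/7839 = -848/871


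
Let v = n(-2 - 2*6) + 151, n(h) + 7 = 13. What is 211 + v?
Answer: 368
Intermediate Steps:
n(h) = 6 (n(h) = -7 + 13 = 6)
v = 157 (v = 6 + 151 = 157)
211 + v = 211 + 157 = 368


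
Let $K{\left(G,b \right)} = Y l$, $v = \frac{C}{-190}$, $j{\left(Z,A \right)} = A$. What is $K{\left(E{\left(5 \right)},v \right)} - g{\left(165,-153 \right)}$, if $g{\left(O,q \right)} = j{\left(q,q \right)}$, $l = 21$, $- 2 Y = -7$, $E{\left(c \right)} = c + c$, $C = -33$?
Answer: $\frac{453}{2} \approx 226.5$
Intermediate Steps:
$E{\left(c \right)} = 2 c$
$Y = \frac{7}{2}$ ($Y = \left(- \frac{1}{2}\right) \left(-7\right) = \frac{7}{2} \approx 3.5$)
$g{\left(O,q \right)} = q$
$v = \frac{33}{190}$ ($v = - \frac{33}{-190} = \left(-33\right) \left(- \frac{1}{190}\right) = \frac{33}{190} \approx 0.17368$)
$K{\left(G,b \right)} = \frac{147}{2}$ ($K{\left(G,b \right)} = \frac{7}{2} \cdot 21 = \frac{147}{2}$)
$K{\left(E{\left(5 \right)},v \right)} - g{\left(165,-153 \right)} = \frac{147}{2} - -153 = \frac{147}{2} + 153 = \frac{453}{2}$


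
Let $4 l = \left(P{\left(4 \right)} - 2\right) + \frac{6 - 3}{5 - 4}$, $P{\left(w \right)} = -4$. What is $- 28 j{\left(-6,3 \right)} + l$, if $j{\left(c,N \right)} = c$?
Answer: $\frac{669}{4} \approx 167.25$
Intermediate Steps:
$l = - \frac{3}{4}$ ($l = \frac{\left(-4 - 2\right) + \frac{6 - 3}{5 - 4}}{4} = \frac{-6 + \frac{3}{1}}{4} = \frac{-6 + 3 \cdot 1}{4} = \frac{-6 + 3}{4} = \frac{1}{4} \left(-3\right) = - \frac{3}{4} \approx -0.75$)
$- 28 j{\left(-6,3 \right)} + l = \left(-28\right) \left(-6\right) - \frac{3}{4} = 168 - \frac{3}{4} = \frac{669}{4}$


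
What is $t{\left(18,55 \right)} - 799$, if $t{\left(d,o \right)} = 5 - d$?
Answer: $-812$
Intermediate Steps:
$t{\left(18,55 \right)} - 799 = \left(5 - 18\right) - 799 = -13 - 799 = -812$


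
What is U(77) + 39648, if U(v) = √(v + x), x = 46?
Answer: 39648 + √123 ≈ 39659.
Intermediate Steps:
U(v) = √(46 + v) (U(v) = √(v + 46) = √(46 + v))
U(77) + 39648 = √(46 + 77) + 39648 = √123 + 39648 = 39648 + √123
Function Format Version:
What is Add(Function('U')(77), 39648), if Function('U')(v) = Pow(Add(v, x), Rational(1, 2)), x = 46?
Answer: Add(39648, Pow(123, Rational(1, 2))) ≈ 39659.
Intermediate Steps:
Function('U')(v) = Pow(Add(46, v), Rational(1, 2)) (Function('U')(v) = Pow(Add(v, 46), Rational(1, 2)) = Pow(Add(46, v), Rational(1, 2)))
Add(Function('U')(77), 39648) = Add(Pow(Add(46, 77), Rational(1, 2)), 39648) = Add(Pow(123, Rational(1, 2)), 39648) = Add(39648, Pow(123, Rational(1, 2)))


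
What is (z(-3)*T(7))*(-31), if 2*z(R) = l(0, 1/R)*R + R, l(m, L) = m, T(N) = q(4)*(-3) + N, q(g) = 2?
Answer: 93/2 ≈ 46.500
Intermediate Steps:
T(N) = -6 + N (T(N) = 2*(-3) + N = -6 + N)
z(R) = R/2 (z(R) = (0*R + R)/2 = (0 + R)/2 = R/2)
(z(-3)*T(7))*(-31) = (((½)*(-3))*(-6 + 7))*(-31) = -3/2*1*(-31) = -3/2*(-31) = 93/2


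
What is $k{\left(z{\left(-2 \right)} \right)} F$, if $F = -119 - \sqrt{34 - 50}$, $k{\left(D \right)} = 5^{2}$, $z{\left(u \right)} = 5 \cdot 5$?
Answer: $-2975 - 100 i \approx -2975.0 - 100.0 i$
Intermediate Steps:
$z{\left(u \right)} = 25$
$k{\left(D \right)} = 25$
$F = -119 - 4 i$ ($F = -119 - \sqrt{-16} = -119 - 4 i \approx -119.0 - 4.0 i$)
$k{\left(z{\left(-2 \right)} \right)} F = 25 \left(-119 - 4 i\right) = -2975 - 100 i$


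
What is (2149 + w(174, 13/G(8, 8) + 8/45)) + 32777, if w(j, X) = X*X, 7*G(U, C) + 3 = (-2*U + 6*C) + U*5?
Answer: 37416003751/1071225 ≈ 34928.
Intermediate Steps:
G(U, C) = -3/7 + 3*U/7 + 6*C/7 (G(U, C) = -3/7 + ((-2*U + 6*C) + U*5)/7 = -3/7 + ((-2*U + 6*C) + 5*U)/7 = -3/7 + (3*U + 6*C)/7 = -3/7 + (3*U/7 + 6*C/7) = -3/7 + 3*U/7 + 6*C/7)
w(j, X) = X²
(2149 + w(174, 13/G(8, 8) + 8/45)) + 32777 = (2149 + (13/(-3/7 + (3/7)*8 + (6/7)*8) + 8/45)²) + 32777 = (2149 + (13/(-3/7 + 24/7 + 48/7) + 8*(1/45))²) + 32777 = (2149 + (13/(69/7) + 8/45)²) + 32777 = (2149 + (13*(7/69) + 8/45)²) + 32777 = (2149 + (91/69 + 8/45)²) + 32777 = (2149 + (1549/1035)²) + 32777 = (2149 + 2399401/1071225) + 32777 = 2304461926/1071225 + 32777 = 37416003751/1071225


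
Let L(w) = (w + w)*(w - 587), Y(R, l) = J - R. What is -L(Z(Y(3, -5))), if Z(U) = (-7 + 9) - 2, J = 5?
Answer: 0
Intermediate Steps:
Y(R, l) = 5 - R
Z(U) = 0 (Z(U) = 2 - 2 = 0)
L(w) = 2*w*(-587 + w) (L(w) = (2*w)*(-587 + w) = 2*w*(-587 + w))
-L(Z(Y(3, -5))) = -2*0*(-587 + 0) = -2*0*(-587) = -1*0 = 0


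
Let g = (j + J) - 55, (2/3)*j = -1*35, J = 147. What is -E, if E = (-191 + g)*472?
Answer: 71508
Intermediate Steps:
j = -105/2 (j = 3*(-1*35)/2 = (3/2)*(-35) = -105/2 ≈ -52.500)
g = 79/2 (g = (-105/2 + 147) - 55 = 189/2 - 55 = 79/2 ≈ 39.500)
E = -71508 (E = (-191 + 79/2)*472 = -303/2*472 = -71508)
-E = -1*(-71508) = 71508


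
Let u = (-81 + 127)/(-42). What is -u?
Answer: 23/21 ≈ 1.0952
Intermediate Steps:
u = -23/21 (u = -1/42*46 = -23/21 ≈ -1.0952)
-u = -1*(-23/21) = 23/21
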